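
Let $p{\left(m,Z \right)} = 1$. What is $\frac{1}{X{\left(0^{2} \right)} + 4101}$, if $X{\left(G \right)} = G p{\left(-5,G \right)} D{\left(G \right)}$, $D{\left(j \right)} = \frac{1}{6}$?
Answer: $\frac{1}{4101} \approx 0.00024384$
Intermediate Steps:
$D{\left(j \right)} = \frac{1}{6}$
$X{\left(G \right)} = \frac{G}{6}$ ($X{\left(G \right)} = G 1 \cdot \frac{1}{6} = G \frac{1}{6} = \frac{G}{6}$)
$\frac{1}{X{\left(0^{2} \right)} + 4101} = \frac{1}{\frac{0^{2}}{6} + 4101} = \frac{1}{\frac{1}{6} \cdot 0 + 4101} = \frac{1}{0 + 4101} = \frac{1}{4101}$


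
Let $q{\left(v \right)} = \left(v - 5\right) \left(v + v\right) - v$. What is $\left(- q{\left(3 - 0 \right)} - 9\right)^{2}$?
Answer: $36$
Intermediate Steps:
$q{\left(v \right)} = - v + 2 v \left(-5 + v\right)$ ($q{\left(v \right)} = \left(-5 + v\right) 2 v - v = 2 v \left(-5 + v\right) - v = - v + 2 v \left(-5 + v\right)$)
$\left(- q{\left(3 - 0 \right)} - 9\right)^{2} = \left(- \left(3 - 0\right) \left(-11 + 2 \left(3 - 0\right)\right) - 9\right)^{2} = \left(- \left(3 + 0\right) \left(-11 + 2 \left(3 + 0\right)\right) - 9\right)^{2} = \left(- 3 \left(-11 + 2 \cdot 3\right) - 9\right)^{2} = \left(- 3 \left(-11 + 6\right) - 9\right)^{2} = \left(- 3 \left(-5\right) - 9\right)^{2} = \left(\left(-1\right) \left(-15\right) - 9\right)^{2} = \left(15 - 9\right)^{2} = 6^{2} = 36$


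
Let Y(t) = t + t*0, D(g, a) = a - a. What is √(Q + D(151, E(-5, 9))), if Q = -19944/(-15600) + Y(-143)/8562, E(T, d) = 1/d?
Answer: √97699843254/278265 ≈ 1.1233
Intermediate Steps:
D(g, a) = 0
Y(t) = t (Y(t) = t + 0 = t)
Q = 1755518/1391325 (Q = -19944/(-15600) - 143/8562 = -19944*(-1/15600) - 143*1/8562 = 831/650 - 143/8562 = 1755518/1391325 ≈ 1.2618)
√(Q + D(151, E(-5, 9))) = √(1755518/1391325 + 0) = √(1755518/1391325) = √97699843254/278265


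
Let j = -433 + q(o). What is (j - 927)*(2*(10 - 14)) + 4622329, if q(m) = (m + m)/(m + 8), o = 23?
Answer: 143629111/31 ≈ 4.6332e+6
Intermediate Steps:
q(m) = 2*m/(8 + m) (q(m) = (2*m)/(8 + m) = 2*m/(8 + m))
j = -13377/31 (j = -433 + 2*23/(8 + 23) = -433 + 2*23/31 = -433 + 2*23*(1/31) = -433 + 46/31 = -13377/31 ≈ -431.52)
(j - 927)*(2*(10 - 14)) + 4622329 = (-13377/31 - 927)*(2*(10 - 14)) + 4622329 = -84228*(-4)/31 + 4622329 = -42114/31*(-8) + 4622329 = 336912/31 + 4622329 = 143629111/31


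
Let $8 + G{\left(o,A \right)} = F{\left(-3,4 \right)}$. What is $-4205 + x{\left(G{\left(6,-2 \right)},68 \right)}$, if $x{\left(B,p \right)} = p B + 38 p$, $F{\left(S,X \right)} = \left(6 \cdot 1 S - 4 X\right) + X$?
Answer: $-4205$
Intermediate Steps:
$F{\left(S,X \right)} = - 3 X + 6 S$ ($F{\left(S,X \right)} = \left(6 S - 4 X\right) + X = \left(- 4 X + 6 S\right) + X = - 3 X + 6 S$)
$G{\left(o,A \right)} = -38$ ($G{\left(o,A \right)} = -8 + \left(\left(-3\right) 4 + 6 \left(-3\right)\right) = -8 - 30 = -38$)
$x{\left(B,p \right)} = 38 p + B p$ ($x{\left(B,p \right)} = B p + 38 p = 38 p + B p$)
$-4205 + x{\left(G{\left(6,-2 \right)},68 \right)} = -4205 + 68 \left(38 - 38\right) = -4205 + 68 \cdot 0 = -4205 + 0 = -4205$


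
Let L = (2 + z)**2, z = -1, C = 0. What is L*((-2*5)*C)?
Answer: 0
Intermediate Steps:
L = 1 (L = (2 - 1)**2 = 1**2 = 1)
L*((-2*5)*C) = 1*(-2*5*0) = 1*(-10*0) = 1*0 = 0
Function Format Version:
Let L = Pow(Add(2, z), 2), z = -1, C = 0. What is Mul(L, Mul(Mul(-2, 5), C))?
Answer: 0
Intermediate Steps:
L = 1 (L = Pow(Add(2, -1), 2) = Pow(1, 2) = 1)
Mul(L, Mul(Mul(-2, 5), C)) = Mul(1, Mul(Mul(-2, 5), 0)) = Mul(1, Mul(-10, 0)) = Mul(1, 0) = 0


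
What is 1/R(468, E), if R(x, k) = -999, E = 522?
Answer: -1/999 ≈ -0.0010010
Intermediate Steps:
1/R(468, E) = 1/(-999) = -1/999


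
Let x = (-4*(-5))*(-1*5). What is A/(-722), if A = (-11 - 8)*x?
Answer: -50/19 ≈ -2.6316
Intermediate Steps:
x = -100 (x = 20*(-5) = -100)
A = 1900 (A = (-11 - 8)*(-100) = -19*(-100) = 1900)
A/(-722) = 1900/(-722) = 1900*(-1/722) = -50/19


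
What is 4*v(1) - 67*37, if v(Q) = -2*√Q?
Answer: -2487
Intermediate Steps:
4*v(1) - 67*37 = 4*(-2*√1) - 67*37 = 4*(-2*1) - 2479 = 4*(-2) - 2479 = -8 - 2479 = -2487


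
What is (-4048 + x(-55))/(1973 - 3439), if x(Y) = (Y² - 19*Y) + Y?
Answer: 33/1466 ≈ 0.022510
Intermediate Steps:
x(Y) = Y² - 18*Y
(-4048 + x(-55))/(1973 - 3439) = (-4048 - 55*(-18 - 55))/(1973 - 3439) = (-4048 - 55*(-73))/(-1466) = (-4048 + 4015)*(-1/1466) = -33*(-1/1466) = 33/1466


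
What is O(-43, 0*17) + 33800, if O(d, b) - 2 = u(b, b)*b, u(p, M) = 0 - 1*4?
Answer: 33802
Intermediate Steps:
u(p, M) = -4 (u(p, M) = 0 - 4 = -4)
O(d, b) = 2 - 4*b
O(-43, 0*17) + 33800 = (2 - 0*17) + 33800 = (2 - 4*0) + 33800 = (2 + 0) + 33800 = 2 + 33800 = 33802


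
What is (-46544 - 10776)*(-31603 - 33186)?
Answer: 3713705480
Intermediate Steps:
(-46544 - 10776)*(-31603 - 33186) = -57320*(-64789) = 3713705480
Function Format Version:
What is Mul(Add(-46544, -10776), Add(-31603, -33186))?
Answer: 3713705480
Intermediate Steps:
Mul(Add(-46544, -10776), Add(-31603, -33186)) = Mul(-57320, -64789) = 3713705480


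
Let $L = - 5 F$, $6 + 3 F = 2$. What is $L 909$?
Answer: $6060$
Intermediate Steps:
$F = - \frac{4}{3}$ ($F = -2 + \frac{1}{3} \cdot 2 = -2 + \frac{2}{3} = - \frac{4}{3} \approx -1.3333$)
$L = \frac{20}{3}$ ($L = \left(-5\right) \left(- \frac{4}{3}\right) = \frac{20}{3} \approx 6.6667$)
$L 909 = \frac{20}{3} \cdot 909 = 6060$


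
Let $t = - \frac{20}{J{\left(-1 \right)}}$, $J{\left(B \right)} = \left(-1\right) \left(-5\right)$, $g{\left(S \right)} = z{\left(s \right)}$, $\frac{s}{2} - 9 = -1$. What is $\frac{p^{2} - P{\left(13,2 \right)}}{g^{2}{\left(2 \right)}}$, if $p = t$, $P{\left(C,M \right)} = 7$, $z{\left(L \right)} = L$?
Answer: $\frac{9}{256} \approx 0.035156$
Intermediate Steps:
$s = 16$ ($s = 18 + 2 \left(-1\right) = 18 - 2 = 16$)
$g{\left(S \right)} = 16$
$J{\left(B \right)} = 5$
$t = -4$ ($t = - \frac{20}{5} = \left(-20\right) \frac{1}{5} = -4$)
$p = -4$
$\frac{p^{2} - P{\left(13,2 \right)}}{g^{2}{\left(2 \right)}} = \frac{\left(-4\right)^{2} - 7}{16^{2}} = \frac{16 - 7}{256} = 9 \cdot \frac{1}{256} = \frac{9}{256}$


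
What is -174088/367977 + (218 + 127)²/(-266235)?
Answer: -6009785407/6531223773 ≈ -0.92016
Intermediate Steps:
-174088/367977 + (218 + 127)²/(-266235) = -174088*1/367977 + 345²*(-1/266235) = -174088/367977 + 119025*(-1/266235) = -174088/367977 - 7935/17749 = -6009785407/6531223773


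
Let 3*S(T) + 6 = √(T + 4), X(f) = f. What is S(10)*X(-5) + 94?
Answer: 104 - 5*√14/3 ≈ 97.764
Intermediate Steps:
S(T) = -2 + √(4 + T)/3 (S(T) = -2 + √(T + 4)/3 = -2 + √(4 + T)/3)
S(10)*X(-5) + 94 = (-2 + √(4 + 10)/3)*(-5) + 94 = (-2 + √14/3)*(-5) + 94 = (10 - 5*√14/3) + 94 = 104 - 5*√14/3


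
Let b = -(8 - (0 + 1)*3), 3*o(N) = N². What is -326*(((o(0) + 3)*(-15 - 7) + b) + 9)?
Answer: 20212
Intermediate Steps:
o(N) = N²/3
b = -5 (b = -(8 - 3) = -1*5 = -5)
-326*(((o(0) + 3)*(-15 - 7) + b) + 9) = -326*((((⅓)*0² + 3)*(-15 - 7) - 5) + 9) = -326*((((⅓)*0 + 3)*(-22) - 5) + 9) = -326*(((0 + 3)*(-22) - 5) + 9) = -326*((3*(-22) - 5) + 9) = -326*((-66 - 5) + 9) = -326*(-71 + 9) = -326*(-62) = 20212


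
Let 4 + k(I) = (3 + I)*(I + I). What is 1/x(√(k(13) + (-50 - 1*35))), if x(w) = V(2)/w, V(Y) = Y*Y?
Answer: √327/4 ≈ 4.5208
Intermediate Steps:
V(Y) = Y²
k(I) = -4 + 2*I*(3 + I) (k(I) = -4 + (3 + I)*(I + I) = -4 + (3 + I)*(2*I) = -4 + 2*I*(3 + I))
x(w) = 4/w (x(w) = 2²/w = 4/w)
1/x(√(k(13) + (-50 - 1*35))) = 1/(4/(√((-4 + 2*13² + 6*13) + (-50 - 1*35)))) = 1/(4/(√((-4 + 2*169 + 78) + (-50 - 35)))) = 1/(4/(√((-4 + 338 + 78) - 85))) = 1/(4/(√(412 - 85))) = 1/(4/(√327)) = 1/(4*(√327/327)) = 1/(4*√327/327) = √327/4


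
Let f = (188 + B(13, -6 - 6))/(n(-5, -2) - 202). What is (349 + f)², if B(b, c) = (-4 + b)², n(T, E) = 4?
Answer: 4737981889/39204 ≈ 1.2085e+5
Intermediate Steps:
f = -269/198 (f = (188 + (-4 + 13)²)/(4 - 202) = (188 + 9²)/(-198) = (188 + 81)*(-1/198) = 269*(-1/198) = -269/198 ≈ -1.3586)
(349 + f)² = (349 - 269/198)² = (68833/198)² = 4737981889/39204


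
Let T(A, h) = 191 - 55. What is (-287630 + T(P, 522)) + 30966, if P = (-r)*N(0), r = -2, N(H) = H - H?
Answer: -256528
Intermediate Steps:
N(H) = 0
P = 0 (P = -1*(-2)*0 = 2*0 = 0)
T(A, h) = 136
(-287630 + T(P, 522)) + 30966 = (-287630 + 136) + 30966 = -287494 + 30966 = -256528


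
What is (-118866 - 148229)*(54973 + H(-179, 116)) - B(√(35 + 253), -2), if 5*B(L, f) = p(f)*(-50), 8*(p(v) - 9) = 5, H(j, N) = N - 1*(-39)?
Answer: -58897652255/4 ≈ -1.4724e+10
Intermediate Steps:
H(j, N) = 39 + N (H(j, N) = N + 39 = 39 + N)
p(v) = 77/8 (p(v) = 9 + (⅛)*5 = 9 + 5/8 = 77/8)
B(L, f) = -385/4 (B(L, f) = ((77/8)*(-50))/5 = (⅕)*(-1925/4) = -385/4)
(-118866 - 148229)*(54973 + H(-179, 116)) - B(√(35 + 253), -2) = (-118866 - 148229)*(54973 + (39 + 116)) - 1*(-385/4) = -267095*(54973 + 155) + 385/4 = -267095*55128 + 385/4 = -14724413160 + 385/4 = -58897652255/4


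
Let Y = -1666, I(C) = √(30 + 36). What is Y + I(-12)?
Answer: -1666 + √66 ≈ -1657.9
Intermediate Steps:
I(C) = √66
Y + I(-12) = -1666 + √66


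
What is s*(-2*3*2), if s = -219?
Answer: 2628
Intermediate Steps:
s*(-2*3*2) = -219*(-2*3)*2 = -(-1314)*2 = -219*(-12) = 2628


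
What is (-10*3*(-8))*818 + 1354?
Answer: 197674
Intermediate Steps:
(-10*3*(-8))*818 + 1354 = -30*(-8)*818 + 1354 = 240*818 + 1354 = 196320 + 1354 = 197674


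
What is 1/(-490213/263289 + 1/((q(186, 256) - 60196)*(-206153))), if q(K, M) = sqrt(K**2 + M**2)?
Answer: -6625198098273717544504445883048/12335335829481998696612299990151 - 9527168144831142*sqrt(25033)/12335335829481998696612299990151 ≈ -0.53709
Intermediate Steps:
1/(-490213/263289 + 1/((q(186, 256) - 60196)*(-206153))) = 1/(-490213/263289 + 1/(sqrt(186**2 + 256**2) - 60196*(-206153))) = 1/(-490213*1/263289 - 1/206153/(sqrt(34596 + 65536) - 60196)) = 1/(-490213/263289 - 1/206153/(sqrt(100132) - 60196)) = 1/(-490213/263289 - 1/206153/(2*sqrt(25033) - 60196)) = 1/(-490213/263289 - 1/206153/(-60196 + 2*sqrt(25033))) = 1/(-490213/263289 - 1/(206153*(-60196 + 2*sqrt(25033))))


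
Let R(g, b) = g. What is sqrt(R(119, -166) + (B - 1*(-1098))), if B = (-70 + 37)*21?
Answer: 2*sqrt(131) ≈ 22.891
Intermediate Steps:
B = -693 (B = -33*21 = -693)
sqrt(R(119, -166) + (B - 1*(-1098))) = sqrt(119 + (-693 - 1*(-1098))) = sqrt(119 + (-693 + 1098)) = sqrt(119 + 405) = sqrt(524) = 2*sqrt(131)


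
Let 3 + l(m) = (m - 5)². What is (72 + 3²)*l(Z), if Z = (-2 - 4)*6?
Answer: 135918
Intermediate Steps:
Z = -36 (Z = -6*6 = -36)
l(m) = -3 + (-5 + m)² (l(m) = -3 + (m - 5)² = -3 + (-5 + m)²)
(72 + 3²)*l(Z) = (72 + 3²)*(-3 + (-5 - 36)²) = (72 + 9)*(-3 + (-41)²) = 81*(-3 + 1681) = 81*1678 = 135918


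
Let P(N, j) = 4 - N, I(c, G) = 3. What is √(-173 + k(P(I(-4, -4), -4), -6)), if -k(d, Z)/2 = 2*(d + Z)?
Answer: 3*I*√17 ≈ 12.369*I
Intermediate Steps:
k(d, Z) = -4*Z - 4*d (k(d, Z) = -4*(d + Z) = -4*(Z + d) = -2*(2*Z + 2*d) = -4*Z - 4*d)
√(-173 + k(P(I(-4, -4), -4), -6)) = √(-173 + (-4*(-6) - 4*(4 - 1*3))) = √(-173 + (24 - 4*(4 - 3))) = √(-173 + (24 - 4*1)) = √(-173 + (24 - 4)) = √(-173 + 20) = √(-153) = 3*I*√17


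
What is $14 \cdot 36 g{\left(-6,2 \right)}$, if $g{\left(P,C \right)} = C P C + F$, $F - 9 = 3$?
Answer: $-6048$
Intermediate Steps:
$F = 12$ ($F = 9 + 3 = 12$)
$g{\left(P,C \right)} = 12 + P C^{2}$ ($g{\left(P,C \right)} = C P C + 12 = P C^{2} + 12 = 12 + P C^{2}$)
$14 \cdot 36 g{\left(-6,2 \right)} = 14 \cdot 36 \left(12 - 6 \cdot 2^{2}\right) = 504 \left(12 - 24\right) = 504 \left(-12\right) = -6048$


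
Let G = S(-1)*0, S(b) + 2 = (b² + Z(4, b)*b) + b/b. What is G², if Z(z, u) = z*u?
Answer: 0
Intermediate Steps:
Z(z, u) = u*z
S(b) = -1 + 5*b² (S(b) = -2 + ((b² + (b*4)*b) + b/b) = -2 + ((b² + (4*b)*b) + 1) = -2 + ((b² + 4*b²) + 1) = -2 + (5*b² + 1) = -2 + (1 + 5*b²) = -1 + 5*b²)
G = 0 (G = (-1 + 5*(-1)²)*0 = (-1 + 5*1)*0 = (-1 + 5)*0 = 4*0 = 0)
G² = 0² = 0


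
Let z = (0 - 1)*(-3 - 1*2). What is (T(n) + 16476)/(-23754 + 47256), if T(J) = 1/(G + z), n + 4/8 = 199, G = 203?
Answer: 3427009/4888416 ≈ 0.70105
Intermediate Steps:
z = 5 (z = -(-3 - 2) = -1*(-5) = 5)
n = 397/2 (n = -1/2 + 199 = 397/2 ≈ 198.50)
T(J) = 1/208 (T(J) = 1/(203 + 5) = 1/208)
(T(n) + 16476)/(-23754 + 47256) = (1/208 + 16476)/(-23754 + 47256) = (3427009/208)/23502 = (3427009/208)*(1/23502) = 3427009/4888416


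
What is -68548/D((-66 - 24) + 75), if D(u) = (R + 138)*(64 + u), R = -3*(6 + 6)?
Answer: -34274/2499 ≈ -13.715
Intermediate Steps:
R = -36 (R = -3*12 = -36)
D(u) = 6528 + 102*u (D(u) = (-36 + 138)*(64 + u) = 102*(64 + u) = 6528 + 102*u)
-68548/D((-66 - 24) + 75) = -68548/(6528 + 102*((-66 - 24) + 75)) = -68548/(6528 + 102*(-90 + 75)) = -68548/(6528 + 102*(-15)) = -68548/(6528 - 1530) = -68548/4998 = -68548*1/4998 = -34274/2499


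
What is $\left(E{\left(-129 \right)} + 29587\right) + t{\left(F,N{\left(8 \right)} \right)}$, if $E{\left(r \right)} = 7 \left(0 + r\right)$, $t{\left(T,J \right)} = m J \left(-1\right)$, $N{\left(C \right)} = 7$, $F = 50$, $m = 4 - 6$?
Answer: $28698$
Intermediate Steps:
$m = -2$ ($m = 4 - 6 = -2$)
$t{\left(T,J \right)} = 2 J$ ($t{\left(T,J \right)} = - 2 J \left(-1\right) = 2 J$)
$E{\left(r \right)} = 7 r$
$\left(E{\left(-129 \right)} + 29587\right) + t{\left(F,N{\left(8 \right)} \right)} = \left(7 \left(-129\right) + 29587\right) + 2 \cdot 7 = \left(-903 + 29587\right) + 14 = 28684 + 14 = 28698$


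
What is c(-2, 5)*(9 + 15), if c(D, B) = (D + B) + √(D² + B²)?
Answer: 72 + 24*√29 ≈ 201.24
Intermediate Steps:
c(D, B) = B + D + √(B² + D²) (c(D, B) = (B + D) + √(B² + D²) = B + D + √(B² + D²))
c(-2, 5)*(9 + 15) = (5 - 2 + √(5² + (-2)²))*(9 + 15) = (5 - 2 + √(25 + 4))*24 = (5 - 2 + √29)*24 = (3 + √29)*24 = 72 + 24*√29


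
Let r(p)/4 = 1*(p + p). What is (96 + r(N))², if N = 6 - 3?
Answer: 14400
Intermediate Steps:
N = 3
r(p) = 8*p (r(p) = 4*(1*(p + p)) = 4*(1*(2*p)) = 4*(2*p) = 8*p)
(96 + r(N))² = (96 + 8*3)² = (96 + 24)² = 120² = 14400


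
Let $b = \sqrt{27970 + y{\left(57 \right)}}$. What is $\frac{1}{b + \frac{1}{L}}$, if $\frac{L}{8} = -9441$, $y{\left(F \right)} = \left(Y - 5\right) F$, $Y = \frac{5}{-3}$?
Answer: $\frac{75528}{157386569650559} + \frac{5704478784 \sqrt{27590}}{157386569650559} \approx 0.0060204$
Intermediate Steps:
$Y = - \frac{5}{3}$ ($Y = 5 \left(- \frac{1}{3}\right) = - \frac{5}{3} \approx -1.6667$)
$y{\left(F \right)} = - \frac{20 F}{3}$ ($y{\left(F \right)} = \left(- \frac{5}{3} - 5\right) F = - \frac{20 F}{3}$)
$L = -75528$ ($L = 8 \left(-9441\right) = -75528$)
$b = \sqrt{27590}$ ($b = \sqrt{27970 - 380} = \sqrt{27590} \approx 166.1$)
$\frac{1}{b + \frac{1}{L}} = \frac{1}{\sqrt{27590} + \frac{1}{-75528}} = \frac{1}{\sqrt{27590} - \frac{1}{75528}} = \frac{1}{- \frac{1}{75528} + \sqrt{27590}}$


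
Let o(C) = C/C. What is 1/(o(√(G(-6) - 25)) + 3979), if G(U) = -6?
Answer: 1/3980 ≈ 0.00025126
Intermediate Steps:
o(C) = 1
1/(o(√(G(-6) - 25)) + 3979) = 1/(1 + 3979) = 1/3980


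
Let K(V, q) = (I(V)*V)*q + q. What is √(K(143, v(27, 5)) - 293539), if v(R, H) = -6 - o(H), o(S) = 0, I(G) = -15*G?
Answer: √1546865 ≈ 1243.7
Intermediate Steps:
v(R, H) = -6 (v(R, H) = -6 - 1*0 = -6 + 0 = -6)
K(V, q) = q - 15*q*V² (K(V, q) = ((-15*V)*V)*q + q = (-15*V²)*q + q = -15*q*V² + q = q - 15*q*V²)
√(K(143, v(27, 5)) - 293539) = √(-6*(1 - 15*143²) - 293539) = √(-6*(1 - 15*20449) - 293539) = √(-6*(1 - 306735) - 293539) = √(-6*(-306734) - 293539) = √(1840404 - 293539) = √1546865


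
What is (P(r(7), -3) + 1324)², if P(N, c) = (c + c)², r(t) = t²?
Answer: 1849600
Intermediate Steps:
P(N, c) = 4*c² (P(N, c) = (2*c)² = 4*c²)
(P(r(7), -3) + 1324)² = (4*(-3)² + 1324)² = (4*9 + 1324)² = (36 + 1324)² = 1360² = 1849600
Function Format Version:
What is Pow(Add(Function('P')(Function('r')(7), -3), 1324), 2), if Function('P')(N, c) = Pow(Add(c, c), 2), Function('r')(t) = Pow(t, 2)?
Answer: 1849600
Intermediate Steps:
Function('P')(N, c) = Mul(4, Pow(c, 2)) (Function('P')(N, c) = Pow(Mul(2, c), 2) = Mul(4, Pow(c, 2)))
Pow(Add(Function('P')(Function('r')(7), -3), 1324), 2) = Pow(Add(Mul(4, Pow(-3, 2)), 1324), 2) = Pow(Add(Mul(4, 9), 1324), 2) = Pow(Add(36, 1324), 2) = Pow(1360, 2) = 1849600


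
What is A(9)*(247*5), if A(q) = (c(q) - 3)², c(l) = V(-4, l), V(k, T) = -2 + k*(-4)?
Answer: 149435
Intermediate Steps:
V(k, T) = -2 - 4*k
c(l) = 14 (c(l) = -2 - 4*(-4) = -2 + 16 = 14)
A(q) = 121 (A(q) = (14 - 3)² = 11² = 121)
A(9)*(247*5) = 121*(247*5) = 121*1235 = 149435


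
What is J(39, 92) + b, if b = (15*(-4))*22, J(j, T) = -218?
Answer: -1538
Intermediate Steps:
b = -1320 (b = -60*22 = -1320)
J(39, 92) + b = -218 - 1320 = -1538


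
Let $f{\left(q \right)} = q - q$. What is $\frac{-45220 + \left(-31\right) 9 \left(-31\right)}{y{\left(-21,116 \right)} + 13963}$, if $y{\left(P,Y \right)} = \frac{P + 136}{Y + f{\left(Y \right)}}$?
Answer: $- \frac{4242236}{1619823} \approx -2.6189$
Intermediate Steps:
$f{\left(q \right)} = 0$
$y{\left(P,Y \right)} = \frac{136 + P}{Y}$ ($y{\left(P,Y \right)} = \frac{P + 136}{Y + 0} = \frac{136 + P}{Y}$)
$\frac{-45220 + \left(-31\right) 9 \left(-31\right)}{y{\left(-21,116 \right)} + 13963} = \frac{-45220 + \left(-31\right) 9 \left(-31\right)}{\frac{136 - 21}{116} + 13963} = \frac{-45220 - -8649}{\frac{1}{116} \cdot 115 + 13963} = \frac{-45220 + 8649}{\frac{115}{116} + 13963} = - \frac{36571}{\frac{1619823}{116}} = \left(-36571\right) \frac{116}{1619823} = - \frac{4242236}{1619823}$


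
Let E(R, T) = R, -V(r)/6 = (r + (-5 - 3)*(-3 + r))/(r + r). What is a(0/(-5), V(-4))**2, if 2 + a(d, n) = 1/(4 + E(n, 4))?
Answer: 7225/1849 ≈ 3.9075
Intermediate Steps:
V(r) = -3*(24 - 7*r)/r (V(r) = -6*(r + (-5 - 3)*(-3 + r))/(r + r) = -6*(r - 8*(-3 + r))/(2*r) = -6*(r + (24 - 8*r))*1/(2*r) = -6*(24 - 7*r)*1/(2*r) = -3*(24 - 7*r)/r)
a(d, n) = -2 + 1/(4 + n)
a(0/(-5), V(-4))**2 = ((-7 - 2*(21 - 72/(-4)))/(4 + (21 - 72/(-4))))**2 = ((-7 - 2*(21 - 72*(-1/4)))/(4 + (21 - 72*(-1/4))))**2 = ((-7 - 2*(21 + 18))/(4 + (21 + 18)))**2 = ((-7 - 2*39)/(4 + 39))**2 = ((-7 - 78)/43)**2 = ((1/43)*(-85))**2 = (-85/43)**2 = 7225/1849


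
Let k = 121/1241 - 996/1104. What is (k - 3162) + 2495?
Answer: -76244595/114172 ≈ -667.80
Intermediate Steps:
k = -91871/114172 (k = 121*(1/1241) - 996*1/1104 = 121/1241 - 83/92 = -91871/114172 ≈ -0.80467)
(k - 3162) + 2495 = (-91871/114172 - 3162) + 2495 = -361103735/114172 + 2495 = -76244595/114172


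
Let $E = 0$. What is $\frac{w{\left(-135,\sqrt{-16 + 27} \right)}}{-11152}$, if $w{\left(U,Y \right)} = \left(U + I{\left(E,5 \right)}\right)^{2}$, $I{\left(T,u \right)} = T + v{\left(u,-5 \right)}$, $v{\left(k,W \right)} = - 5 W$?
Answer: $- \frac{3025}{2788} \approx -1.085$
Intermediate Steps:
$I{\left(T,u \right)} = 25 + T$ ($I{\left(T,u \right)} = T - -25 = T + 25 = 25 + T$)
$w{\left(U,Y \right)} = \left(25 + U\right)^{2}$ ($w{\left(U,Y \right)} = \left(U + \left(25 + 0\right)\right)^{2} = \left(U + 25\right)^{2} = \left(25 + U\right)^{2}$)
$\frac{w{\left(-135,\sqrt{-16 + 27} \right)}}{-11152} = \frac{\left(25 - 135\right)^{2}}{-11152} = \left(-110\right)^{2} \left(- \frac{1}{11152}\right) = 12100 \left(- \frac{1}{11152}\right) = - \frac{3025}{2788}$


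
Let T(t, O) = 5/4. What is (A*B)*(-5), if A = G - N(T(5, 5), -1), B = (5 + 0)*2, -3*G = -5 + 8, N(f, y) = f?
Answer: 225/2 ≈ 112.50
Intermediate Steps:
T(t, O) = 5/4 (T(t, O) = 5*(1/4) = 5/4)
G = -1 (G = -(-5 + 8)/3 = -1/3*3 = -1)
B = 10 (B = 5*2 = 10)
A = -9/4 (A = -1 - 1*5/4 = -1 - 5/4 = -9/4 ≈ -2.2500)
(A*B)*(-5) = -9/4*10*(-5) = -45/2*(-5) = 225/2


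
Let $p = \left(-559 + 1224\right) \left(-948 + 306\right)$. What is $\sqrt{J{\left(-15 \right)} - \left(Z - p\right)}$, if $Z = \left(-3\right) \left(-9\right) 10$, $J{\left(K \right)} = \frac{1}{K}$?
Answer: $\frac{i \sqrt{96120015}}{15} \approx 653.61 i$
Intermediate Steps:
$p = -426930$ ($p = 665 \left(-642\right) = -426930$)
$Z = 270$ ($Z = 27 \cdot 10 = 270$)
$\sqrt{J{\left(-15 \right)} - \left(Z - p\right)} = \sqrt{\frac{1}{-15} - 427200} = \sqrt{- \frac{1}{15} - 427200} = \sqrt{- \frac{6408001}{15}} = \frac{i \sqrt{96120015}}{15}$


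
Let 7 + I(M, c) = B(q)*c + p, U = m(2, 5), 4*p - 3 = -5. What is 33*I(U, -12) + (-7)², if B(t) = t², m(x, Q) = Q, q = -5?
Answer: -20197/2 ≈ -10099.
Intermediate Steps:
p = -½ (p = ¾ + (¼)*(-5) = ¾ - 5/4 = -½ ≈ -0.50000)
U = 5
I(M, c) = -15/2 + 25*c (I(M, c) = -7 + ((-5)²*c - ½) = -7 + (25*c - ½) = -7 + (-½ + 25*c) = -15/2 + 25*c)
33*I(U, -12) + (-7)² = 33*(-15/2 + 25*(-12)) + (-7)² = 33*(-15/2 - 300) + 49 = 33*(-615/2) + 49 = -20295/2 + 49 = -20197/2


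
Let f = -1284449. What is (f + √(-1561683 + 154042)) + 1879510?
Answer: 595061 + I*√1407641 ≈ 5.9506e+5 + 1186.4*I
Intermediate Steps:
(f + √(-1561683 + 154042)) + 1879510 = (-1284449 + √(-1561683 + 154042)) + 1879510 = (-1284449 + √(-1407641)) + 1879510 = (-1284449 + I*√1407641) + 1879510 = 595061 + I*√1407641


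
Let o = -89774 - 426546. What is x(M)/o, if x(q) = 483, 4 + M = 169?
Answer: -69/73760 ≈ -0.00093547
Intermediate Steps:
M = 165 (M = -4 + 169 = 165)
o = -516320
x(M)/o = 483/(-516320) = 483*(-1/516320) = -69/73760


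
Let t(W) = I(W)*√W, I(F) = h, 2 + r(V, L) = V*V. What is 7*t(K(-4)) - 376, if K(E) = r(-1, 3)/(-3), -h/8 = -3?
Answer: -376 + 56*√3 ≈ -279.01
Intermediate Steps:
r(V, L) = -2 + V² (r(V, L) = -2 + V*V = -2 + V²)
h = 24 (h = -8*(-3) = 24)
I(F) = 24
K(E) = ⅓ (K(E) = (-2 + (-1)²)/(-3) = (-2 + 1)*(-⅓) = -1*(-⅓) = ⅓)
t(W) = 24*√W
7*t(K(-4)) - 376 = 7*(24*√(⅓)) - 376 = 7*(24*(√3/3)) - 376 = 7*(8*√3) - 376 = 56*√3 - 376 = -376 + 56*√3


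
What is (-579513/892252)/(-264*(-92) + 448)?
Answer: -579513/22070745472 ≈ -2.6257e-5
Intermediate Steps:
(-579513/892252)/(-264*(-92) + 448) = (-579513*1/892252)/(24288 + 448) = -579513/892252/24736 = -579513/892252*1/24736 = -579513/22070745472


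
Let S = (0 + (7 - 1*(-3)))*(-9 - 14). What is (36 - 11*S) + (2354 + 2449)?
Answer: 7369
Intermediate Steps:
S = -230 (S = (0 + (7 + 3))*(-23) = (0 + 10)*(-23) = 10*(-23) = -230)
(36 - 11*S) + (2354 + 2449) = (36 - 11*(-230)) + (2354 + 2449) = (36 + 2530) + 4803 = 2566 + 4803 = 7369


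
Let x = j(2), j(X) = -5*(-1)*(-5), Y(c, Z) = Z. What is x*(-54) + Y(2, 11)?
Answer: 1361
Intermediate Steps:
j(X) = -25 (j(X) = 5*(-5) = -25)
x = -25
x*(-54) + Y(2, 11) = -25*(-54) + 11 = 1350 + 11 = 1361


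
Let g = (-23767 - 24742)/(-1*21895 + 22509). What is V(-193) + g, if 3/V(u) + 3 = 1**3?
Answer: -24715/307 ≈ -80.505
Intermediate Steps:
V(u) = -3/2 (V(u) = 3/(-3 + 1**3) = 3/(-3 + 1) = 3/(-2) = 3*(-1/2) = -3/2)
g = -48509/614 (g = -48509/(-21895 + 22509) = -48509/614 ≈ -79.005)
V(-193) + g = -3/2 - 48509/614 = -24715/307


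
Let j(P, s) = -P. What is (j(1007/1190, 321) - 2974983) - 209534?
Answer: -3789576237/1190 ≈ -3.1845e+6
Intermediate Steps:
(j(1007/1190, 321) - 2974983) - 209534 = (-1007/1190 - 2974983) - 209534 = -3540230777/1190 - 209534 = -3789576237/1190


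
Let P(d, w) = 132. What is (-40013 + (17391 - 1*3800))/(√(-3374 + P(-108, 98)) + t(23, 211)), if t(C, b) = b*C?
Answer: -128225966/23554851 + 26422*I*√3242/23554851 ≈ -5.4437 + 0.063869*I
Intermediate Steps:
t(C, b) = C*b
(-40013 + (17391 - 1*3800))/(√(-3374 + P(-108, 98)) + t(23, 211)) = (-40013 + (17391 - 1*3800))/(√(-3374 + 132) + 23*211) = (-40013 + (17391 - 3800))/(√(-3242) + 4853) = (-40013 + 13591)/(I*√3242 + 4853) = -26422/(4853 + I*√3242)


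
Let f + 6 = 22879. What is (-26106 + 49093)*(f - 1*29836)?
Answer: -160058481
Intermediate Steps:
f = 22873 (f = -6 + 22879 = 22873)
(-26106 + 49093)*(f - 1*29836) = (-26106 + 49093)*(22873 - 1*29836) = 22987*(22873 - 29836) = 22987*(-6963) = -160058481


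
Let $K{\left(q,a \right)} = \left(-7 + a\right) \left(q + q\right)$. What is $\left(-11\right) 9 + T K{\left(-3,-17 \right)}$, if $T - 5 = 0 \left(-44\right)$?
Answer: $621$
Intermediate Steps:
$K{\left(q,a \right)} = 2 q \left(-7 + a\right)$ ($K{\left(q,a \right)} = \left(-7 + a\right) 2 q = 2 q \left(-7 + a\right)$)
$T = 5$ ($T = 5 + 0 \left(-44\right) = 5 + 0 = 5$)
$\left(-11\right) 9 + T K{\left(-3,-17 \right)} = \left(-11\right) 9 + 5 \cdot 2 \left(-3\right) \left(-7 - 17\right) = -99 + 5 \cdot 2 \left(-3\right) \left(-24\right) = -99 + 5 \cdot 144 = -99 + 720 = 621$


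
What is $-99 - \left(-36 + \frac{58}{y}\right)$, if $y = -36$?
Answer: $- \frac{1105}{18} \approx -61.389$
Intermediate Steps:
$-99 - \left(-36 + \frac{58}{y}\right) = -99 - \left(-36 + \frac{58}{-36}\right) = -99 + \left(\left(-58\right) \left(- \frac{1}{36}\right) + 36\right) = -99 + \left(\frac{29}{18} + 36\right) = -99 + \frac{677}{18} = - \frac{1105}{18}$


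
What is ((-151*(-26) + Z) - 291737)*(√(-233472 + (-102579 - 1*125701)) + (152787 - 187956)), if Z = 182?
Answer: 10115624301 - 575258*I*√115438 ≈ 1.0116e+10 - 1.9545e+8*I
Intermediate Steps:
((-151*(-26) + Z) - 291737)*(√(-233472 + (-102579 - 1*125701)) + (152787 - 187956)) = ((-151*(-26) + 182) - 291737)*(√(-233472 + (-102579 - 1*125701)) + (152787 - 187956)) = ((3926 + 182) - 291737)*(√(-233472 + (-102579 - 125701)) - 35169) = (4108 - 291737)*(√(-233472 - 228280) - 35169) = -287629*(√(-461752) - 35169) = -287629*(2*I*√115438 - 35169) = -287629*(-35169 + 2*I*√115438) = 10115624301 - 575258*I*√115438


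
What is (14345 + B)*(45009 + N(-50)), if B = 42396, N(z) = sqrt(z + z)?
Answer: 2553855669 + 567410*I ≈ 2.5539e+9 + 5.6741e+5*I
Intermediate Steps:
N(z) = sqrt(2)*sqrt(z) (N(z) = sqrt(2*z) = sqrt(2)*sqrt(z))
(14345 + B)*(45009 + N(-50)) = (14345 + 42396)*(45009 + sqrt(2)*sqrt(-50)) = 56741*(45009 + sqrt(2)*(5*I*sqrt(2))) = 56741*(45009 + 10*I) = 2553855669 + 567410*I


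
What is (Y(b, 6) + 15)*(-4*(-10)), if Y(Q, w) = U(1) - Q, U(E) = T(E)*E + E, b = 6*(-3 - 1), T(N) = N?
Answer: 1640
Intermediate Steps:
b = -24 (b = 6*(-4) = -24)
U(E) = E + E² (U(E) = E*E + E = E² + E = E + E²)
Y(Q, w) = 2 - Q (Y(Q, w) = 1*(1 + 1) - Q = 1*2 - Q = 2 - Q)
(Y(b, 6) + 15)*(-4*(-10)) = ((2 - 1*(-24)) + 15)*(-4*(-10)) = ((2 + 24) + 15)*40 = (26 + 15)*40 = 41*40 = 1640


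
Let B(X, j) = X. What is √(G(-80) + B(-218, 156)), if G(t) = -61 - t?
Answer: I*√199 ≈ 14.107*I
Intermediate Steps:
√(G(-80) + B(-218, 156)) = √((-61 - 1*(-80)) - 218) = √((-61 + 80) - 218) = √(19 - 218) = √(-199) = I*√199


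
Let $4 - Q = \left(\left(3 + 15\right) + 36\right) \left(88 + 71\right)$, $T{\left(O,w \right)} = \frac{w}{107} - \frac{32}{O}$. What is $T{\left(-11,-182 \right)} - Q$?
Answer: $\frac{10102436}{1177} \approx 8583.2$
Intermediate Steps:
$T{\left(O,w \right)} = - \frac{32}{O} + \frac{w}{107}$ ($T{\left(O,w \right)} = w \frac{1}{107} - \frac{32}{O} = \frac{w}{107} - \frac{32}{O} = - \frac{32}{O} + \frac{w}{107}$)
$Q = -8582$ ($Q = 4 - \left(\left(3 + 15\right) + 36\right) \left(88 + 71\right) = 4 - \left(18 + 36\right) 159 = 4 - 54 \cdot 159 = 4 - 8586 = -8582$)
$T{\left(-11,-182 \right)} - Q = \left(- \frac{32}{-11} + \frac{1}{107} \left(-182\right)\right) - -8582 = \left(\left(-32\right) \left(- \frac{1}{11}\right) - \frac{182}{107}\right) + 8582 = \left(\frac{32}{11} - \frac{182}{107}\right) + 8582 = \frac{1422}{1177} + 8582 = \frac{10102436}{1177}$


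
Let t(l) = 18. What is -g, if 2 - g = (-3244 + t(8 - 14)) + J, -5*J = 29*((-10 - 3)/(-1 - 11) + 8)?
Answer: -196841/60 ≈ -3280.7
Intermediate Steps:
J = -3161/60 (J = -29*((-10 - 3)/(-1 - 11) + 8)/5 = -29*(-13/(-12) + 8)/5 = -29*(-13*(-1/12) + 8)/5 = -29*(13/12 + 8)/5 = -29*109/(5*12) = -1/5*3161/12 = -3161/60 ≈ -52.683)
g = 196841/60 (g = 2 - ((-3244 + 18) - 3161/60) = 2 - (-3226 - 3161/60) = 2 - 1*(-196721/60) = 2 + 196721/60 = 196841/60 ≈ 3280.7)
-g = -1*196841/60 = -196841/60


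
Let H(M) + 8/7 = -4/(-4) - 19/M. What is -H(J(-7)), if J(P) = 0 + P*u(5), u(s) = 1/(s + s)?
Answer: -27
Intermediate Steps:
u(s) = 1/(2*s)
J(P) = P/10 (J(P) = 0 + P*((½)/5) = 0 + P*((½)*(⅕)) = 0 + P*(⅒) = 0 + P/10 = P/10)
H(M) = -⅐ - 19/M (H(M) = -8/7 + (-4/(-4) - 19/M) = -8/7 + (-4*(-¼) - 19/M) = -8/7 + (1 - 19/M) = -⅐ - 19/M)
-H(J(-7)) = -(-133 - (-7)/10)/(7*((⅒)*(-7))) = -(-133 - 1*(-7/10))/(7*(-7/10)) = -(-10)*(-133 + 7/10)/(7*7) = -(-10)*(-1323)/(7*7*10) = -1*27 = -27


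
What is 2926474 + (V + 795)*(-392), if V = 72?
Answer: 2586610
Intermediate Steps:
2926474 + (V + 795)*(-392) = 2926474 + (72 + 795)*(-392) = 2926474 + 867*(-392) = 2926474 - 339864 = 2586610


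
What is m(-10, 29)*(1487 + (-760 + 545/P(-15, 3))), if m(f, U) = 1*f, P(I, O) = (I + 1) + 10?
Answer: -11815/2 ≈ -5907.5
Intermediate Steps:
P(I, O) = 11 + I (P(I, O) = (1 + I) + 10 = 11 + I)
m(f, U) = f
m(-10, 29)*(1487 + (-760 + 545/P(-15, 3))) = -10*(1487 + (-760 + 545/(11 - 15))) = -10*(1487 + (-760 + 545/(-4))) = -10*(1487 + (-760 + 545*(-¼))) = -10*(1487 + (-760 - 545/4)) = -10*(1487 - 3585/4) = -10*2363/4 = -11815/2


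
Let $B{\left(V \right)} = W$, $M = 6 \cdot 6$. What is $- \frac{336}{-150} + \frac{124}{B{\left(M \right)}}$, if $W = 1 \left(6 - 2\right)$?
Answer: $\frac{831}{25} \approx 33.24$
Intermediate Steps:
$M = 36$
$W = 4$ ($W = 1 \cdot 4 = 4$)
$B{\left(V \right)} = 4$
$- \frac{336}{-150} + \frac{124}{B{\left(M \right)}} = - \frac{336}{-150} + \frac{124}{4} = \left(-336\right) \left(- \frac{1}{150}\right) + 124 \cdot \frac{1}{4} = \frac{56}{25} + 31 = \frac{831}{25}$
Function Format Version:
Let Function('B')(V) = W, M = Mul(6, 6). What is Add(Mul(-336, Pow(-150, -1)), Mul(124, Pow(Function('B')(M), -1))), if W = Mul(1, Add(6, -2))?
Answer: Rational(831, 25) ≈ 33.240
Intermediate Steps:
M = 36
W = 4 (W = Mul(1, 4) = 4)
Function('B')(V) = 4
Add(Mul(-336, Pow(-150, -1)), Mul(124, Pow(Function('B')(M), -1))) = Add(Mul(-336, Pow(-150, -1)), Mul(124, Pow(4, -1))) = Add(Mul(-336, Rational(-1, 150)), Mul(124, Rational(1, 4))) = Add(Rational(56, 25), 31) = Rational(831, 25)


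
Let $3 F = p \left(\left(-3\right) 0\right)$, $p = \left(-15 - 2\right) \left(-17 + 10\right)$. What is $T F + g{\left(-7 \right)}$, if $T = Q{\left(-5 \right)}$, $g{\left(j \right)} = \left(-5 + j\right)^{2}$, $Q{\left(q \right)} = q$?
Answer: $144$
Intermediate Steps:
$p = 119$ ($p = \left(-17\right) \left(-7\right) = 119$)
$T = -5$
$F = 0$ ($F = \frac{119 \left(\left(-3\right) 0\right)}{3} = \frac{119 \cdot 0}{3} = \frac{1}{3} \cdot 0 = 0$)
$T F + g{\left(-7 \right)} = \left(-5\right) 0 + \left(-5 - 7\right)^{2} = 0 + \left(-12\right)^{2} = 0 + 144 = 144$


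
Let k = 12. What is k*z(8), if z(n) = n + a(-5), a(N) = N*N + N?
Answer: 336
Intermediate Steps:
a(N) = N + N² (a(N) = N² + N = N + N²)
z(n) = 20 + n (z(n) = n - 5*(1 - 5) = n - 5*(-4) = n + 20 = 20 + n)
k*z(8) = 12*(20 + 8) = 12*28 = 336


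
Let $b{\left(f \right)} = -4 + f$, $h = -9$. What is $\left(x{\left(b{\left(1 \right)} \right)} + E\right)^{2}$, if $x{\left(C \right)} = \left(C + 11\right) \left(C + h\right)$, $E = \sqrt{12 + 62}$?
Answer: $\left(-96 + \sqrt{74}\right)^{2} \approx 7638.4$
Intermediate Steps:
$E = \sqrt{74} \approx 8.6023$
$x{\left(C \right)} = \left(-9 + C\right) \left(11 + C\right)$ ($x{\left(C \right)} = \left(C + 11\right) \left(C - 9\right) = \left(11 + C\right) \left(-9 + C\right) = \left(-9 + C\right) \left(11 + C\right)$)
$\left(x{\left(b{\left(1 \right)} \right)} + E\right)^{2} = \left(\left(-99 + \left(-4 + 1\right)^{2} + 2 \left(-4 + 1\right)\right) + \sqrt{74}\right)^{2} = \left(\left(-99 + \left(-3\right)^{2} + 2 \left(-3\right)\right) + \sqrt{74}\right)^{2} = \left(\left(-99 + 9 - 6\right) + \sqrt{74}\right)^{2} = \left(-96 + \sqrt{74}\right)^{2}$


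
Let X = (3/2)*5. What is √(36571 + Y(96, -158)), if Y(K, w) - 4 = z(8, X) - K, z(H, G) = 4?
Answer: √36483 ≈ 191.01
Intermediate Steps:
X = 15/2 (X = (3*(½))*5 = (3/2)*5 = 15/2 ≈ 7.5000)
Y(K, w) = 8 - K (Y(K, w) = 4 + (4 - K) = 8 - K)
√(36571 + Y(96, -158)) = √(36571 + (8 - 1*96)) = √(36571 + (8 - 96)) = √(36571 - 88) = √36483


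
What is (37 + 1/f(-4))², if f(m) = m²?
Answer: 351649/256 ≈ 1373.6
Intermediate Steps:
(37 + 1/f(-4))² = (37 + 1/((-4)²))² = (37 + 1/16)² = (593/16)² = 351649/256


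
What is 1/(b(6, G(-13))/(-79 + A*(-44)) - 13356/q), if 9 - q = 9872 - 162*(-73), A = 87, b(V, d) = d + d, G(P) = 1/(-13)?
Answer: 1101605999/678407974 ≈ 1.6238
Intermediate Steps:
G(P) = -1/13
b(V, d) = 2*d
q = -21689 (q = 9 - (9872 - 162*(-73)) = 9 - (9872 + 11826) = 9 - 1*21698 = 9 - 21698 = -21689)
1/(b(6, G(-13))/(-79 + A*(-44)) - 13356/q) = 1/((2*(-1/13))/(-79 + 87*(-44)) - 13356/(-21689)) = 1/(-2/(13*(-79 - 3828)) - 13356*(-1/21689)) = 1/(-2/13/(-3907) + 13356/21689) = 1/(-2/13*(-1/3907) + 13356/21689) = 1/(2/50791 + 13356/21689) = 1/(678407974/1101605999) = 1101605999/678407974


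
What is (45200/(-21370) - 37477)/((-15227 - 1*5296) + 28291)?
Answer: -80092869/16600216 ≈ -4.8248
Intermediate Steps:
(45200/(-21370) - 37477)/((-15227 - 1*5296) + 28291) = (45200*(-1/21370) - 37477)/((-15227 - 5296) + 28291) = (-4520/2137 - 37477)/(-20523 + 28291) = -80092869/2137/7768 = -80092869/2137*1/7768 = -80092869/16600216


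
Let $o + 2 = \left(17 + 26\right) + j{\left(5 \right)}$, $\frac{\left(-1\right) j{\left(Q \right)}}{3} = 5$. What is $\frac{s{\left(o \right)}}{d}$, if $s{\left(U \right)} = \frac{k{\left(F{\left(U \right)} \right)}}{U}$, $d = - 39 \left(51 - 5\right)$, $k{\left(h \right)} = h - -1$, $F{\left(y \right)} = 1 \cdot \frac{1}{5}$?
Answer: $- \frac{1}{38870} \approx -2.5727 \cdot 10^{-5}$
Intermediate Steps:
$F{\left(y \right)} = \frac{1}{5}$ ($F{\left(y \right)} = 1 \cdot \frac{1}{5} = \frac{1}{5}$)
$j{\left(Q \right)} = -15$ ($j{\left(Q \right)} = \left(-3\right) 5 = -15$)
$k{\left(h \right)} = 1 + h$ ($k{\left(h \right)} = h + 1 = 1 + h$)
$d = -1794$ ($d = \left(-39\right) 46 = -1794$)
$o = 26$ ($o = -2 + \left(\left(17 + 26\right) - 15\right) = -2 + \left(43 - 15\right) = -2 + 28 = 26$)
$s{\left(U \right)} = \frac{6}{5 U}$ ($s{\left(U \right)} = \frac{1 + \frac{1}{5}}{U} = \frac{6}{5 U}$)
$\frac{s{\left(o \right)}}{d} = \frac{\frac{6}{5} \cdot \frac{1}{26}}{-1794} = \frac{6}{5} \cdot \frac{1}{26} \left(- \frac{1}{1794}\right) = \frac{3}{65} \left(- \frac{1}{1794}\right) = - \frac{1}{38870}$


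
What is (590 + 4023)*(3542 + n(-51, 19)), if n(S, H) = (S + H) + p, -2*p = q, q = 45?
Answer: 32175675/2 ≈ 1.6088e+7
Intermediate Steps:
p = -45/2 (p = -½*45 = -45/2 ≈ -22.500)
n(S, H) = -45/2 + H + S (n(S, H) = (S + H) - 45/2 = (H + S) - 45/2 = -45/2 + H + S)
(590 + 4023)*(3542 + n(-51, 19)) = (590 + 4023)*(3542 + (-45/2 + 19 - 51)) = 4613*(3542 - 109/2) = 4613*(6975/2) = 32175675/2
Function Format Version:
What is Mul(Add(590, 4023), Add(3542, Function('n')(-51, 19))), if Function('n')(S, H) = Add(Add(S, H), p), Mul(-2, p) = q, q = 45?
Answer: Rational(32175675, 2) ≈ 1.6088e+7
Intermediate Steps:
p = Rational(-45, 2) (p = Mul(Rational(-1, 2), 45) = Rational(-45, 2) ≈ -22.500)
Function('n')(S, H) = Add(Rational(-45, 2), H, S) (Function('n')(S, H) = Add(Add(S, H), Rational(-45, 2)) = Add(Add(H, S), Rational(-45, 2)) = Add(Rational(-45, 2), H, S))
Mul(Add(590, 4023), Add(3542, Function('n')(-51, 19))) = Mul(Add(590, 4023), Add(3542, Add(Rational(-45, 2), 19, -51))) = Mul(4613, Add(3542, Rational(-109, 2))) = Mul(4613, Rational(6975, 2)) = Rational(32175675, 2)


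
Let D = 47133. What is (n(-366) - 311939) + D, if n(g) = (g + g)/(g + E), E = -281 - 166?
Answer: -71762182/271 ≈ -2.6481e+5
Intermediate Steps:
E = -447
n(g) = 2*g/(-447 + g) (n(g) = (g + g)/(g - 447) = (2*g)/(-447 + g) = 2*g/(-447 + g))
(n(-366) - 311939) + D = (2*(-366)/(-447 - 366) - 311939) + 47133 = (2*(-366)/(-813) - 311939) + 47133 = (2*(-366)*(-1/813) - 311939) + 47133 = (244/271 - 311939) + 47133 = -84535225/271 + 47133 = -71762182/271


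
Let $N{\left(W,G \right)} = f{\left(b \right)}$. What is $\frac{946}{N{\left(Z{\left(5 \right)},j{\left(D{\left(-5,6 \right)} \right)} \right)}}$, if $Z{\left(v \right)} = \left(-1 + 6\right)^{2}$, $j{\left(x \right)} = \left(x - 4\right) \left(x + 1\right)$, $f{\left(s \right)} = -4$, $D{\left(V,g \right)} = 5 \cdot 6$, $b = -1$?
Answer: $- \frac{473}{2} \approx -236.5$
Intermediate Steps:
$D{\left(V,g \right)} = 30$
$j{\left(x \right)} = \left(1 + x\right) \left(-4 + x\right)$ ($j{\left(x \right)} = \left(-4 + x\right) \left(1 + x\right) = \left(1 + x\right) \left(-4 + x\right)$)
$Z{\left(v \right)} = 25$ ($Z{\left(v \right)} = 5^{2} = 25$)
$N{\left(W,G \right)} = -4$
$\frac{946}{N{\left(Z{\left(5 \right)},j{\left(D{\left(-5,6 \right)} \right)} \right)}} = \frac{946}{-4} = 946 \left(- \frac{1}{4}\right) = - \frac{473}{2}$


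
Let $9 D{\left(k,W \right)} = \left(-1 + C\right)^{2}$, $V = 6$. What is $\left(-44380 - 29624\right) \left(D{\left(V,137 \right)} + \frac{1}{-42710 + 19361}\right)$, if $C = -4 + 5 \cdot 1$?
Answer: $\frac{24668}{7783} \approx 3.1695$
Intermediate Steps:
$C = 1$ ($C = -4 + 5 = 1$)
$D{\left(k,W \right)} = 0$ ($D{\left(k,W \right)} = \frac{\left(-1 + 1\right)^{2}}{9} = \frac{0^{2}}{9} = \frac{1}{9} \cdot 0 = 0$)
$\left(-44380 - 29624\right) \left(D{\left(V,137 \right)} + \frac{1}{-42710 + 19361}\right) = \left(-44380 - 29624\right) \left(0 + \frac{1}{-42710 + 19361}\right) = - 74004 \left(0 + \frac{1}{-23349}\right) = - 74004 \left(0 - \frac{1}{23349}\right) = \left(-74004\right) \left(- \frac{1}{23349}\right) = \frac{24668}{7783}$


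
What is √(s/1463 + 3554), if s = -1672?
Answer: √174090/7 ≈ 59.606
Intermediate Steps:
√(s/1463 + 3554) = √(-1672/1463 + 3554) = √(-1672*1/1463 + 3554) = √(-8/7 + 3554) = √(24870/7) = √174090/7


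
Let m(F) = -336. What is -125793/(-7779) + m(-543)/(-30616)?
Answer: 160578843/9923411 ≈ 16.182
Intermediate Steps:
-125793/(-7779) + m(-543)/(-30616) = -125793/(-7779) - 336/(-30616) = -125793*(-1/7779) - 336*(-1/30616) = 41931/2593 + 42/3827 = 160578843/9923411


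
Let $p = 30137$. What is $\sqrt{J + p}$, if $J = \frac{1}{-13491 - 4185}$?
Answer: $\frac{\sqrt{261556491001}}{2946} \approx 173.6$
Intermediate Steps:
$J = - \frac{1}{17676}$ ($J = \frac{1}{-17676} = - \frac{1}{17676} \approx -5.6574 \cdot 10^{-5}$)
$\sqrt{J + p} = \sqrt{- \frac{1}{17676} + 30137} = \sqrt{\frac{532701611}{17676}} = \frac{\sqrt{261556491001}}{2946}$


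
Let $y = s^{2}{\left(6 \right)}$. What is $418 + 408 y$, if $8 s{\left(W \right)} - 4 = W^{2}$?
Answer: $10618$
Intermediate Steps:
$s{\left(W \right)} = \frac{1}{2} + \frac{W^{2}}{8}$
$y = 25$ ($y = \left(\frac{1}{2} + \frac{6^{2}}{8}\right)^{2} = \left(\frac{1}{2} + \frac{1}{8} \cdot 36\right)^{2} = \left(\frac{1}{2} + \frac{9}{2}\right)^{2} = 5^{2} = 25$)
$418 + 408 y = 418 + 408 \cdot 25 = 418 + 10200 = 10618$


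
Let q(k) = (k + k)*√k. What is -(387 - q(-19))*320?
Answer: -123840 - 12160*I*√19 ≈ -1.2384e+5 - 53004.0*I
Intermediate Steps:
q(k) = 2*k^(3/2) (q(k) = (2*k)*√k = 2*k^(3/2))
-(387 - q(-19))*320 = -(387 - 2*(-19)^(3/2))*320 = -(387 - 2*(-19*I*√19))*320 = -(387 - (-38)*I*√19)*320 = -(387 + 38*I*√19)*320 = -(123840 + 12160*I*√19) = -123840 - 12160*I*√19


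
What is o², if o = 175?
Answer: 30625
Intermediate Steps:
o² = 175² = 30625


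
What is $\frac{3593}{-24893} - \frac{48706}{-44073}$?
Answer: $\frac{1054084169}{1097109189} \approx 0.96078$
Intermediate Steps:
$\frac{3593}{-24893} - \frac{48706}{-44073} = 3593 \left(- \frac{1}{24893}\right) - - \frac{48706}{44073} = - \frac{3593}{24893} + \frac{48706}{44073} = \frac{1054084169}{1097109189}$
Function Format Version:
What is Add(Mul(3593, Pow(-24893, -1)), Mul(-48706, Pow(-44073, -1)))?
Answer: Rational(1054084169, 1097109189) ≈ 0.96078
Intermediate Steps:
Add(Mul(3593, Pow(-24893, -1)), Mul(-48706, Pow(-44073, -1))) = Add(Mul(3593, Rational(-1, 24893)), Mul(-48706, Rational(-1, 44073))) = Add(Rational(-3593, 24893), Rational(48706, 44073)) = Rational(1054084169, 1097109189)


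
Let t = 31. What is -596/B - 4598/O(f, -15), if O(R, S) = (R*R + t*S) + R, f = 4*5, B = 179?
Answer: 796222/8055 ≈ 98.848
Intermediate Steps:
f = 20
O(R, S) = R + R² + 31*S (O(R, S) = (R*R + 31*S) + R = (R² + 31*S) + R = R + R² + 31*S)
-596/B - 4598/O(f, -15) = -596/179 - 4598/(20 + 20² + 31*(-15)) = -596*1/179 - 4598/(20 + 400 - 465) = -596/179 - 4598/(-45) = -596/179 - 4598*(-1/45) = -596/179 + 4598/45 = 796222/8055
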